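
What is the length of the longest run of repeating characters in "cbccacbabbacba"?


Input: "cbccacbabbacba"
Scanning for longest run:
  Position 1 ('b'): new char, reset run to 1
  Position 2 ('c'): new char, reset run to 1
  Position 3 ('c'): continues run of 'c', length=2
  Position 4 ('a'): new char, reset run to 1
  Position 5 ('c'): new char, reset run to 1
  Position 6 ('b'): new char, reset run to 1
  Position 7 ('a'): new char, reset run to 1
  Position 8 ('b'): new char, reset run to 1
  Position 9 ('b'): continues run of 'b', length=2
  Position 10 ('a'): new char, reset run to 1
  Position 11 ('c'): new char, reset run to 1
  Position 12 ('b'): new char, reset run to 1
  Position 13 ('a'): new char, reset run to 1
Longest run: 'c' with length 2

2


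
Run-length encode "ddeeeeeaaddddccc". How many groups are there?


Input: ddeeeeeaaddddccc
Scanning for consecutive runs:
  Group 1: 'd' x 2 (positions 0-1)
  Group 2: 'e' x 5 (positions 2-6)
  Group 3: 'a' x 2 (positions 7-8)
  Group 4: 'd' x 4 (positions 9-12)
  Group 5: 'c' x 3 (positions 13-15)
Total groups: 5

5


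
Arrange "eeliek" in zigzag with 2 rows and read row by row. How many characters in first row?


Zigzag "eeliek" into 2 rows:
Placing characters:
  'e' => row 0
  'e' => row 1
  'l' => row 0
  'i' => row 1
  'e' => row 0
  'k' => row 1
Rows:
  Row 0: "ele"
  Row 1: "eik"
First row length: 3

3


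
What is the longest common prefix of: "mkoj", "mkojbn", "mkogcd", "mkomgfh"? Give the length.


Words: mkoj, mkojbn, mkogcd, mkomgfh
  Position 0: all 'm' => match
  Position 1: all 'k' => match
  Position 2: all 'o' => match
  Position 3: ('j', 'j', 'g', 'm') => mismatch, stop
LCP = "mko" (length 3)

3


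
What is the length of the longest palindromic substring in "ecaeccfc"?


Input: "ecaeccfc"
Checking substrings for palindromes:
  [5:8] "cfc" (len 3) => palindrome
  [4:6] "cc" (len 2) => palindrome
Longest palindromic substring: "cfc" with length 3

3


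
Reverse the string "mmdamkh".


Input: mmdamkh
Reading characters right to left:
  Position 6: 'h'
  Position 5: 'k'
  Position 4: 'm'
  Position 3: 'a'
  Position 2: 'd'
  Position 1: 'm'
  Position 0: 'm'
Reversed: hkmadmm

hkmadmm


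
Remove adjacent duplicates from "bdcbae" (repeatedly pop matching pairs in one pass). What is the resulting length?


Input: bdcbae
Stack-based adjacent duplicate removal:
  Read 'b': push. Stack: b
  Read 'd': push. Stack: bd
  Read 'c': push. Stack: bdc
  Read 'b': push. Stack: bdcb
  Read 'a': push. Stack: bdcba
  Read 'e': push. Stack: bdcbae
Final stack: "bdcbae" (length 6)

6


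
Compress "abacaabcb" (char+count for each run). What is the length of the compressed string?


Input: abacaabcb
Runs:
  'a' x 1 => "a1"
  'b' x 1 => "b1"
  'a' x 1 => "a1"
  'c' x 1 => "c1"
  'a' x 2 => "a2"
  'b' x 1 => "b1"
  'c' x 1 => "c1"
  'b' x 1 => "b1"
Compressed: "a1b1a1c1a2b1c1b1"
Compressed length: 16

16


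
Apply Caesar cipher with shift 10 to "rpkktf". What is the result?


Caesar cipher: shift "rpkktf" by 10
  'r' (pos 17) + 10 = pos 1 = 'b'
  'p' (pos 15) + 10 = pos 25 = 'z'
  'k' (pos 10) + 10 = pos 20 = 'u'
  'k' (pos 10) + 10 = pos 20 = 'u'
  't' (pos 19) + 10 = pos 3 = 'd'
  'f' (pos 5) + 10 = pos 15 = 'p'
Result: bzuudp

bzuudp


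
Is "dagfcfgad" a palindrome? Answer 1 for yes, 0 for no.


Input: dagfcfgad
Reversed: dagfcfgad
  Compare pos 0 ('d') with pos 8 ('d'): match
  Compare pos 1 ('a') with pos 7 ('a'): match
  Compare pos 2 ('g') with pos 6 ('g'): match
  Compare pos 3 ('f') with pos 5 ('f'): match
Result: palindrome

1


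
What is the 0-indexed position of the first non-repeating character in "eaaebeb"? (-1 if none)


Input: eaaebeb
Character frequencies:
  'a': 2
  'b': 2
  'e': 3
Scanning left to right for freq == 1:
  Position 0 ('e'): freq=3, skip
  Position 1 ('a'): freq=2, skip
  Position 2 ('a'): freq=2, skip
  Position 3 ('e'): freq=3, skip
  Position 4 ('b'): freq=2, skip
  Position 5 ('e'): freq=3, skip
  Position 6 ('b'): freq=2, skip
  No unique character found => answer = -1

-1


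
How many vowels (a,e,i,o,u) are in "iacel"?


Input: iacel
Checking each character:
  'i' at position 0: vowel (running total: 1)
  'a' at position 1: vowel (running total: 2)
  'c' at position 2: consonant
  'e' at position 3: vowel (running total: 3)
  'l' at position 4: consonant
Total vowels: 3

3


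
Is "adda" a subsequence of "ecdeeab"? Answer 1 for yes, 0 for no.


Check if "adda" is a subsequence of "ecdeeab"
Greedy scan:
  Position 0 ('e'): no match needed
  Position 1 ('c'): no match needed
  Position 2 ('d'): no match needed
  Position 3 ('e'): no match needed
  Position 4 ('e'): no match needed
  Position 5 ('a'): matches sub[0] = 'a'
  Position 6 ('b'): no match needed
Only matched 1/4 characters => not a subsequence

0


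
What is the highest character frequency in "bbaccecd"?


Input: bbaccecd
Character counts:
  'a': 1
  'b': 2
  'c': 3
  'd': 1
  'e': 1
Maximum frequency: 3

3


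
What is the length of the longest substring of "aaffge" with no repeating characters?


Input: "aaffge"
Sliding window (track last position of each char):
  Position 0 ('a'): window [0,0] length 1 -- new best
  Position 1 ('a'): repeat (last at 0), move window start to 1
  Position 1 ('a'): window [1,1] length 1
  Position 2 ('f'): window [1,2] length 2 -- new best
  Position 3 ('f'): repeat (last at 2), move window start to 3
  Position 3 ('f'): window [3,3] length 1
  Position 4 ('g'): window [3,4] length 2
  Position 5 ('e'): window [3,5] length 3 -- new best
Longest substring with no repeats: "fge" with length 3

3


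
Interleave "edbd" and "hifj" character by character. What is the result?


Interleaving "edbd" and "hifj":
  Position 0: 'e' from first, 'h' from second => "eh"
  Position 1: 'd' from first, 'i' from second => "di"
  Position 2: 'b' from first, 'f' from second => "bf"
  Position 3: 'd' from first, 'j' from second => "dj"
Result: ehdibfdj

ehdibfdj


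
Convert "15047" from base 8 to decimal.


Input: "15047" in base 8
Positional expansion:
  Digit '1' (value 1) x 8^4 = 4096
  Digit '5' (value 5) x 8^3 = 2560
  Digit '0' (value 0) x 8^2 = 0
  Digit '4' (value 4) x 8^1 = 32
  Digit '7' (value 7) x 8^0 = 7
Sum = 6695

6695


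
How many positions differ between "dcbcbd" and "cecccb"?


Comparing "dcbcbd" and "cecccb" position by position:
  Position 0: 'd' vs 'c' => DIFFER
  Position 1: 'c' vs 'e' => DIFFER
  Position 2: 'b' vs 'c' => DIFFER
  Position 3: 'c' vs 'c' => same
  Position 4: 'b' vs 'c' => DIFFER
  Position 5: 'd' vs 'b' => DIFFER
Positions that differ: 5

5


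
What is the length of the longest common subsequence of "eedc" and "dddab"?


LCS of "eedc" and "dddab"
DP table:
           d    d    d    a    b
      0    0    0    0    0    0
  e   0    0    0    0    0    0
  e   0    0    0    0    0    0
  d   0    1    1    1    1    1
  c   0    1    1    1    1    1
LCS length = dp[4][5] = 1

1


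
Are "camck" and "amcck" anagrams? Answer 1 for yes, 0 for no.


Strings: "camck", "amcck"
Sorted first:  acckm
Sorted second: acckm
Sorted forms match => anagrams

1


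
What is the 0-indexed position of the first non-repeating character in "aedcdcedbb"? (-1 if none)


Input: aedcdcedbb
Character frequencies:
  'a': 1
  'b': 2
  'c': 2
  'd': 3
  'e': 2
Scanning left to right for freq == 1:
  Position 0 ('a'): unique! => answer = 0

0


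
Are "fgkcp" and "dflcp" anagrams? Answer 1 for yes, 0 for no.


Strings: "fgkcp", "dflcp"
Sorted first:  cfgkp
Sorted second: cdflp
Differ at position 1: 'f' vs 'd' => not anagrams

0


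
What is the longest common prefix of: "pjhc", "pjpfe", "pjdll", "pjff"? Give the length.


Words: pjhc, pjpfe, pjdll, pjff
  Position 0: all 'p' => match
  Position 1: all 'j' => match
  Position 2: ('h', 'p', 'd', 'f') => mismatch, stop
LCP = "pj" (length 2)

2


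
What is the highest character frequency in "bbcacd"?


Input: bbcacd
Character counts:
  'a': 1
  'b': 2
  'c': 2
  'd': 1
Maximum frequency: 2

2


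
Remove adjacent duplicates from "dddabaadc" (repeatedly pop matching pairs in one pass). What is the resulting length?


Input: dddabaadc
Stack-based adjacent duplicate removal:
  Read 'd': push. Stack: d
  Read 'd': matches stack top 'd' => pop. Stack: (empty)
  Read 'd': push. Stack: d
  Read 'a': push. Stack: da
  Read 'b': push. Stack: dab
  Read 'a': push. Stack: daba
  Read 'a': matches stack top 'a' => pop. Stack: dab
  Read 'd': push. Stack: dabd
  Read 'c': push. Stack: dabdc
Final stack: "dabdc" (length 5)

5


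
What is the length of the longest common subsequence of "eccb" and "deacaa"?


LCS of "eccb" and "deacaa"
DP table:
           d    e    a    c    a    a
      0    0    0    0    0    0    0
  e   0    0    1    1    1    1    1
  c   0    0    1    1    2    2    2
  c   0    0    1    1    2    2    2
  b   0    0    1    1    2    2    2
LCS length = dp[4][6] = 2

2


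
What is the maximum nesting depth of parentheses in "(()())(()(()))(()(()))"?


Input: "(()())(()(()))(()(()))"
Tracking depth:
  Position 0 '(': depth becomes 1
  Position 1 '(': depth becomes 2
  Position 2 ')': depth becomes 1
  Position 3 '(': depth becomes 2
  Position 4 ')': depth becomes 1
  Position 5 ')': depth becomes 0
  Position 6 '(': depth becomes 1
  Position 7 '(': depth becomes 2
  Position 8 ')': depth becomes 1
  Position 9 '(': depth becomes 2
  Position 10 '(': depth becomes 3
  Position 11 ')': depth becomes 2
  Position 12 ')': depth becomes 1
  Position 13 ')': depth becomes 0
  Position 14 '(': depth becomes 1
  Position 15 '(': depth becomes 2
  Position 16 ')': depth becomes 1
  Position 17 '(': depth becomes 2
  Position 18 '(': depth becomes 3
  Position 19 ')': depth becomes 2
  Position 20 ')': depth becomes 1
  Position 21 ')': depth becomes 0
Maximum depth reached: 3

3


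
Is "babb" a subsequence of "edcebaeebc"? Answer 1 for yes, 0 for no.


Check if "babb" is a subsequence of "edcebaeebc"
Greedy scan:
  Position 0 ('e'): no match needed
  Position 1 ('d'): no match needed
  Position 2 ('c'): no match needed
  Position 3 ('e'): no match needed
  Position 4 ('b'): matches sub[0] = 'b'
  Position 5 ('a'): matches sub[1] = 'a'
  Position 6 ('e'): no match needed
  Position 7 ('e'): no match needed
  Position 8 ('b'): matches sub[2] = 'b'
  Position 9 ('c'): no match needed
Only matched 3/4 characters => not a subsequence

0


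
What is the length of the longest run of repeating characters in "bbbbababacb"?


Input: "bbbbababacb"
Scanning for longest run:
  Position 1 ('b'): continues run of 'b', length=2
  Position 2 ('b'): continues run of 'b', length=3
  Position 3 ('b'): continues run of 'b', length=4
  Position 4 ('a'): new char, reset run to 1
  Position 5 ('b'): new char, reset run to 1
  Position 6 ('a'): new char, reset run to 1
  Position 7 ('b'): new char, reset run to 1
  Position 8 ('a'): new char, reset run to 1
  Position 9 ('c'): new char, reset run to 1
  Position 10 ('b'): new char, reset run to 1
Longest run: 'b' with length 4

4


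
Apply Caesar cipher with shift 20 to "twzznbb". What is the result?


Caesar cipher: shift "twzznbb" by 20
  't' (pos 19) + 20 = pos 13 = 'n'
  'w' (pos 22) + 20 = pos 16 = 'q'
  'z' (pos 25) + 20 = pos 19 = 't'
  'z' (pos 25) + 20 = pos 19 = 't'
  'n' (pos 13) + 20 = pos 7 = 'h'
  'b' (pos 1) + 20 = pos 21 = 'v'
  'b' (pos 1) + 20 = pos 21 = 'v'
Result: nqtthvv

nqtthvv


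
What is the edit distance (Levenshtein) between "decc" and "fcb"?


Computing edit distance: "decc" -> "fcb"
DP table:
           f    c    b
      0    1    2    3
  d   1    1    2    3
  e   2    2    2    3
  c   3    3    2    3
  c   4    4    3    3
Edit distance = dp[4][3] = 3

3


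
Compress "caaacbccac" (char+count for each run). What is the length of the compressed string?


Input: caaacbccac
Runs:
  'c' x 1 => "c1"
  'a' x 3 => "a3"
  'c' x 1 => "c1"
  'b' x 1 => "b1"
  'c' x 2 => "c2"
  'a' x 1 => "a1"
  'c' x 1 => "c1"
Compressed: "c1a3c1b1c2a1c1"
Compressed length: 14

14


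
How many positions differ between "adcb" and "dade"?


Comparing "adcb" and "dade" position by position:
  Position 0: 'a' vs 'd' => DIFFER
  Position 1: 'd' vs 'a' => DIFFER
  Position 2: 'c' vs 'd' => DIFFER
  Position 3: 'b' vs 'e' => DIFFER
Positions that differ: 4

4


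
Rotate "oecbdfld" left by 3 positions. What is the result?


Input: "oecbdfld", rotate left by 3
First 3 characters: "oec"
Remaining characters: "bdfld"
Concatenate remaining + first: "bdfld" + "oec" = "bdfldoec"

bdfldoec


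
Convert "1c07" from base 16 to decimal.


Input: "1c07" in base 16
Positional expansion:
  Digit '1' (value 1) x 16^3 = 4096
  Digit 'c' (value 12) x 16^2 = 3072
  Digit '0' (value 0) x 16^1 = 0
  Digit '7' (value 7) x 16^0 = 7
Sum = 7175

7175


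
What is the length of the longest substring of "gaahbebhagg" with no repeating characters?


Input: "gaahbebhagg"
Sliding window (track last position of each char):
  Position 0 ('g'): window [0,0] length 1 -- new best
  Position 1 ('a'): window [0,1] length 2 -- new best
  Position 2 ('a'): repeat (last at 1), move window start to 2
  Position 2 ('a'): window [2,2] length 1
  Position 3 ('h'): window [2,3] length 2
  Position 4 ('b'): window [2,4] length 3 -- new best
  Position 5 ('e'): window [2,5] length 4 -- new best
  Position 6 ('b'): repeat (last at 4), move window start to 5
  Position 6 ('b'): window [5,6] length 2
  Position 7 ('h'): window [5,7] length 3
  Position 8 ('a'): window [5,8] length 4
  Position 9 ('g'): window [5,9] length 5 -- new best
  Position 10 ('g'): repeat (last at 9), move window start to 10
  Position 10 ('g'): window [10,10] length 1
Longest substring with no repeats: "ebhag" with length 5

5


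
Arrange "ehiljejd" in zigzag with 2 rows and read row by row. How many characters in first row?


Zigzag "ehiljejd" into 2 rows:
Placing characters:
  'e' => row 0
  'h' => row 1
  'i' => row 0
  'l' => row 1
  'j' => row 0
  'e' => row 1
  'j' => row 0
  'd' => row 1
Rows:
  Row 0: "eijj"
  Row 1: "hled"
First row length: 4

4


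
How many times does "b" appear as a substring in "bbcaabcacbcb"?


Searching for "b" in "bbcaabcacbcb"
Scanning each position:
  Position 0: "b" => MATCH
  Position 1: "b" => MATCH
  Position 2: "c" => no
  Position 3: "a" => no
  Position 4: "a" => no
  Position 5: "b" => MATCH
  Position 6: "c" => no
  Position 7: "a" => no
  Position 8: "c" => no
  Position 9: "b" => MATCH
  Position 10: "c" => no
  Position 11: "b" => MATCH
Total occurrences: 5

5


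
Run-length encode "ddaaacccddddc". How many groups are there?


Input: ddaaacccddddc
Scanning for consecutive runs:
  Group 1: 'd' x 2 (positions 0-1)
  Group 2: 'a' x 3 (positions 2-4)
  Group 3: 'c' x 3 (positions 5-7)
  Group 4: 'd' x 4 (positions 8-11)
  Group 5: 'c' x 1 (positions 12-12)
Total groups: 5

5


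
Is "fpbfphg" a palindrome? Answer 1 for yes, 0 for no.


Input: fpbfphg
Reversed: ghpfbpf
  Compare pos 0 ('f') with pos 6 ('g'): MISMATCH
  Compare pos 1 ('p') with pos 5 ('h'): MISMATCH
  Compare pos 2 ('b') with pos 4 ('p'): MISMATCH
Result: not a palindrome

0


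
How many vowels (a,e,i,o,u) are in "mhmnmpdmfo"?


Input: mhmnmpdmfo
Checking each character:
  'm' at position 0: consonant
  'h' at position 1: consonant
  'm' at position 2: consonant
  'n' at position 3: consonant
  'm' at position 4: consonant
  'p' at position 5: consonant
  'd' at position 6: consonant
  'm' at position 7: consonant
  'f' at position 8: consonant
  'o' at position 9: vowel (running total: 1)
Total vowels: 1

1


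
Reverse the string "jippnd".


Input: jippnd
Reading characters right to left:
  Position 5: 'd'
  Position 4: 'n'
  Position 3: 'p'
  Position 2: 'p'
  Position 1: 'i'
  Position 0: 'j'
Reversed: dnppij

dnppij


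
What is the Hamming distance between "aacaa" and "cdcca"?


Comparing "aacaa" and "cdcca" position by position:
  Position 0: 'a' vs 'c' => differ
  Position 1: 'a' vs 'd' => differ
  Position 2: 'c' vs 'c' => same
  Position 3: 'a' vs 'c' => differ
  Position 4: 'a' vs 'a' => same
Total differences (Hamming distance): 3

3


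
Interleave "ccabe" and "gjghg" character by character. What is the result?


Interleaving "ccabe" and "gjghg":
  Position 0: 'c' from first, 'g' from second => "cg"
  Position 1: 'c' from first, 'j' from second => "cj"
  Position 2: 'a' from first, 'g' from second => "ag"
  Position 3: 'b' from first, 'h' from second => "bh"
  Position 4: 'e' from first, 'g' from second => "eg"
Result: cgcjagbheg

cgcjagbheg


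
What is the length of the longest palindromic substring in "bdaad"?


Input: "bdaad"
Checking substrings for palindromes:
  [1:5] "daad" (len 4) => palindrome
  [2:4] "aa" (len 2) => palindrome
Longest palindromic substring: "daad" with length 4

4


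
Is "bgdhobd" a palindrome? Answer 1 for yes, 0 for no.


Input: bgdhobd
Reversed: dbohdgb
  Compare pos 0 ('b') with pos 6 ('d'): MISMATCH
  Compare pos 1 ('g') with pos 5 ('b'): MISMATCH
  Compare pos 2 ('d') with pos 4 ('o'): MISMATCH
Result: not a palindrome

0


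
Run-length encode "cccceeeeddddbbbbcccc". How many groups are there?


Input: cccceeeeddddbbbbcccc
Scanning for consecutive runs:
  Group 1: 'c' x 4 (positions 0-3)
  Group 2: 'e' x 4 (positions 4-7)
  Group 3: 'd' x 4 (positions 8-11)
  Group 4: 'b' x 4 (positions 12-15)
  Group 5: 'c' x 4 (positions 16-19)
Total groups: 5

5


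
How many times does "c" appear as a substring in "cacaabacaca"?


Searching for "c" in "cacaabacaca"
Scanning each position:
  Position 0: "c" => MATCH
  Position 1: "a" => no
  Position 2: "c" => MATCH
  Position 3: "a" => no
  Position 4: "a" => no
  Position 5: "b" => no
  Position 6: "a" => no
  Position 7: "c" => MATCH
  Position 8: "a" => no
  Position 9: "c" => MATCH
  Position 10: "a" => no
Total occurrences: 4

4


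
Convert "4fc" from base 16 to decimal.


Input: "4fc" in base 16
Positional expansion:
  Digit '4' (value 4) x 16^2 = 1024
  Digit 'f' (value 15) x 16^1 = 240
  Digit 'c' (value 12) x 16^0 = 12
Sum = 1276

1276


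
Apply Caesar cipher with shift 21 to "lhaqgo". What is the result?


Caesar cipher: shift "lhaqgo" by 21
  'l' (pos 11) + 21 = pos 6 = 'g'
  'h' (pos 7) + 21 = pos 2 = 'c'
  'a' (pos 0) + 21 = pos 21 = 'v'
  'q' (pos 16) + 21 = pos 11 = 'l'
  'g' (pos 6) + 21 = pos 1 = 'b'
  'o' (pos 14) + 21 = pos 9 = 'j'
Result: gcvlbj

gcvlbj


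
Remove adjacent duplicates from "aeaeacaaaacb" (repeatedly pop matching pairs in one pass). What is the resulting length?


Input: aeaeacaaaacb
Stack-based adjacent duplicate removal:
  Read 'a': push. Stack: a
  Read 'e': push. Stack: ae
  Read 'a': push. Stack: aea
  Read 'e': push. Stack: aeae
  Read 'a': push. Stack: aeaea
  Read 'c': push. Stack: aeaeac
  Read 'a': push. Stack: aeaeaca
  Read 'a': matches stack top 'a' => pop. Stack: aeaeac
  Read 'a': push. Stack: aeaeaca
  Read 'a': matches stack top 'a' => pop. Stack: aeaeac
  Read 'c': matches stack top 'c' => pop. Stack: aeaea
  Read 'b': push. Stack: aeaeab
Final stack: "aeaeab" (length 6)

6


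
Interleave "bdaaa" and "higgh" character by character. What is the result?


Interleaving "bdaaa" and "higgh":
  Position 0: 'b' from first, 'h' from second => "bh"
  Position 1: 'd' from first, 'i' from second => "di"
  Position 2: 'a' from first, 'g' from second => "ag"
  Position 3: 'a' from first, 'g' from second => "ag"
  Position 4: 'a' from first, 'h' from second => "ah"
Result: bhdiagagah

bhdiagagah


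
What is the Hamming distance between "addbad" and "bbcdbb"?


Comparing "addbad" and "bbcdbb" position by position:
  Position 0: 'a' vs 'b' => differ
  Position 1: 'd' vs 'b' => differ
  Position 2: 'd' vs 'c' => differ
  Position 3: 'b' vs 'd' => differ
  Position 4: 'a' vs 'b' => differ
  Position 5: 'd' vs 'b' => differ
Total differences (Hamming distance): 6

6


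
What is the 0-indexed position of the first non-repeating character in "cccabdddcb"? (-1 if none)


Input: cccabdddcb
Character frequencies:
  'a': 1
  'b': 2
  'c': 4
  'd': 3
Scanning left to right for freq == 1:
  Position 0 ('c'): freq=4, skip
  Position 1 ('c'): freq=4, skip
  Position 2 ('c'): freq=4, skip
  Position 3 ('a'): unique! => answer = 3

3


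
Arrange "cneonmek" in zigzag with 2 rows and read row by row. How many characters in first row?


Zigzag "cneonmek" into 2 rows:
Placing characters:
  'c' => row 0
  'n' => row 1
  'e' => row 0
  'o' => row 1
  'n' => row 0
  'm' => row 1
  'e' => row 0
  'k' => row 1
Rows:
  Row 0: "cene"
  Row 1: "nomk"
First row length: 4

4


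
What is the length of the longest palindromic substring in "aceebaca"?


Input: "aceebaca"
Checking substrings for palindromes:
  [5:8] "aca" (len 3) => palindrome
  [2:4] "ee" (len 2) => palindrome
Longest palindromic substring: "aca" with length 3

3


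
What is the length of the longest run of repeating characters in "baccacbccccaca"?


Input: "baccacbccccaca"
Scanning for longest run:
  Position 1 ('a'): new char, reset run to 1
  Position 2 ('c'): new char, reset run to 1
  Position 3 ('c'): continues run of 'c', length=2
  Position 4 ('a'): new char, reset run to 1
  Position 5 ('c'): new char, reset run to 1
  Position 6 ('b'): new char, reset run to 1
  Position 7 ('c'): new char, reset run to 1
  Position 8 ('c'): continues run of 'c', length=2
  Position 9 ('c'): continues run of 'c', length=3
  Position 10 ('c'): continues run of 'c', length=4
  Position 11 ('a'): new char, reset run to 1
  Position 12 ('c'): new char, reset run to 1
  Position 13 ('a'): new char, reset run to 1
Longest run: 'c' with length 4

4


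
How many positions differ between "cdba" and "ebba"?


Comparing "cdba" and "ebba" position by position:
  Position 0: 'c' vs 'e' => DIFFER
  Position 1: 'd' vs 'b' => DIFFER
  Position 2: 'b' vs 'b' => same
  Position 3: 'a' vs 'a' => same
Positions that differ: 2

2


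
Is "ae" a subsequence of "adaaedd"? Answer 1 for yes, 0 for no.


Check if "ae" is a subsequence of "adaaedd"
Greedy scan:
  Position 0 ('a'): matches sub[0] = 'a'
  Position 1 ('d'): no match needed
  Position 2 ('a'): no match needed
  Position 3 ('a'): no match needed
  Position 4 ('e'): matches sub[1] = 'e'
  Position 5 ('d'): no match needed
  Position 6 ('d'): no match needed
All 2 characters matched => is a subsequence

1


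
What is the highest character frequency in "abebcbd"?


Input: abebcbd
Character counts:
  'a': 1
  'b': 3
  'c': 1
  'd': 1
  'e': 1
Maximum frequency: 3

3


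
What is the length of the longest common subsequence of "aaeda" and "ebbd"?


LCS of "aaeda" and "ebbd"
DP table:
           e    b    b    d
      0    0    0    0    0
  a   0    0    0    0    0
  a   0    0    0    0    0
  e   0    1    1    1    1
  d   0    1    1    1    2
  a   0    1    1    1    2
LCS length = dp[5][4] = 2

2


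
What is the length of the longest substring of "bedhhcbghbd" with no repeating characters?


Input: "bedhhcbghbd"
Sliding window (track last position of each char):
  Position 0 ('b'): window [0,0] length 1 -- new best
  Position 1 ('e'): window [0,1] length 2 -- new best
  Position 2 ('d'): window [0,2] length 3 -- new best
  Position 3 ('h'): window [0,3] length 4 -- new best
  Position 4 ('h'): repeat (last at 3), move window start to 4
  Position 4 ('h'): window [4,4] length 1
  Position 5 ('c'): window [4,5] length 2
  Position 6 ('b'): window [4,6] length 3
  Position 7 ('g'): window [4,7] length 4
  Position 8 ('h'): repeat (last at 4), move window start to 5
  Position 8 ('h'): window [5,8] length 4
  Position 9 ('b'): repeat (last at 6), move window start to 7
  Position 9 ('b'): window [7,9] length 3
  Position 10 ('d'): window [7,10] length 4
Longest substring with no repeats: "bedh" with length 4

4


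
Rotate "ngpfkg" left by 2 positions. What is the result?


Input: "ngpfkg", rotate left by 2
First 2 characters: "ng"
Remaining characters: "pfkg"
Concatenate remaining + first: "pfkg" + "ng" = "pfkgng"

pfkgng


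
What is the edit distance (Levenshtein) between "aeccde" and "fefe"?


Computing edit distance: "aeccde" -> "fefe"
DP table:
           f    e    f    e
      0    1    2    3    4
  a   1    1    2    3    4
  e   2    2    1    2    3
  c   3    3    2    2    3
  c   4    4    3    3    3
  d   5    5    4    4    4
  e   6    6    5    5    4
Edit distance = dp[6][4] = 4

4


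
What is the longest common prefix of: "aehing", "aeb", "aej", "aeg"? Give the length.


Words: aehing, aeb, aej, aeg
  Position 0: all 'a' => match
  Position 1: all 'e' => match
  Position 2: ('h', 'b', 'j', 'g') => mismatch, stop
LCP = "ae" (length 2)

2


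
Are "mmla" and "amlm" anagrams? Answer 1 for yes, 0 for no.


Strings: "mmla", "amlm"
Sorted first:  almm
Sorted second: almm
Sorted forms match => anagrams

1


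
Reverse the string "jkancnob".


Input: jkancnob
Reading characters right to left:
  Position 7: 'b'
  Position 6: 'o'
  Position 5: 'n'
  Position 4: 'c'
  Position 3: 'n'
  Position 2: 'a'
  Position 1: 'k'
  Position 0: 'j'
Reversed: boncnakj

boncnakj


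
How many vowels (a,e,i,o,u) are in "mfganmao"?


Input: mfganmao
Checking each character:
  'm' at position 0: consonant
  'f' at position 1: consonant
  'g' at position 2: consonant
  'a' at position 3: vowel (running total: 1)
  'n' at position 4: consonant
  'm' at position 5: consonant
  'a' at position 6: vowel (running total: 2)
  'o' at position 7: vowel (running total: 3)
Total vowels: 3

3


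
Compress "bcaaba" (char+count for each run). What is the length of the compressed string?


Input: bcaaba
Runs:
  'b' x 1 => "b1"
  'c' x 1 => "c1"
  'a' x 2 => "a2"
  'b' x 1 => "b1"
  'a' x 1 => "a1"
Compressed: "b1c1a2b1a1"
Compressed length: 10

10


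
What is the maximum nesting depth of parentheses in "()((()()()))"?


Input: "()((()()()))"
Tracking depth:
  Position 0 '(': depth becomes 1
  Position 1 ')': depth becomes 0
  Position 2 '(': depth becomes 1
  Position 3 '(': depth becomes 2
  Position 4 '(': depth becomes 3
  Position 5 ')': depth becomes 2
  Position 6 '(': depth becomes 3
  Position 7 ')': depth becomes 2
  Position 8 '(': depth becomes 3
  Position 9 ')': depth becomes 2
  Position 10 ')': depth becomes 1
  Position 11 ')': depth becomes 0
Maximum depth reached: 3

3


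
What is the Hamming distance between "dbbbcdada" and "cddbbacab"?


Comparing "dbbbcdada" and "cddbbacab" position by position:
  Position 0: 'd' vs 'c' => differ
  Position 1: 'b' vs 'd' => differ
  Position 2: 'b' vs 'd' => differ
  Position 3: 'b' vs 'b' => same
  Position 4: 'c' vs 'b' => differ
  Position 5: 'd' vs 'a' => differ
  Position 6: 'a' vs 'c' => differ
  Position 7: 'd' vs 'a' => differ
  Position 8: 'a' vs 'b' => differ
Total differences (Hamming distance): 8

8


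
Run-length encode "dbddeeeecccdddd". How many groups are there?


Input: dbddeeeecccdddd
Scanning for consecutive runs:
  Group 1: 'd' x 1 (positions 0-0)
  Group 2: 'b' x 1 (positions 1-1)
  Group 3: 'd' x 2 (positions 2-3)
  Group 4: 'e' x 4 (positions 4-7)
  Group 5: 'c' x 3 (positions 8-10)
  Group 6: 'd' x 4 (positions 11-14)
Total groups: 6

6


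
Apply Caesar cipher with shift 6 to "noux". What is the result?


Caesar cipher: shift "noux" by 6
  'n' (pos 13) + 6 = pos 19 = 't'
  'o' (pos 14) + 6 = pos 20 = 'u'
  'u' (pos 20) + 6 = pos 0 = 'a'
  'x' (pos 23) + 6 = pos 3 = 'd'
Result: tuad

tuad


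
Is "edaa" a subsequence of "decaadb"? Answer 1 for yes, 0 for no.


Check if "edaa" is a subsequence of "decaadb"
Greedy scan:
  Position 0 ('d'): no match needed
  Position 1 ('e'): matches sub[0] = 'e'
  Position 2 ('c'): no match needed
  Position 3 ('a'): no match needed
  Position 4 ('a'): no match needed
  Position 5 ('d'): matches sub[1] = 'd'
  Position 6 ('b'): no match needed
Only matched 2/4 characters => not a subsequence

0


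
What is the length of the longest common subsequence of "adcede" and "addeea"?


LCS of "adcede" and "addeea"
DP table:
           a    d    d    e    e    a
      0    0    0    0    0    0    0
  a   0    1    1    1    1    1    1
  d   0    1    2    2    2    2    2
  c   0    1    2    2    2    2    2
  e   0    1    2    2    3    3    3
  d   0    1    2    3    3    3    3
  e   0    1    2    3    4    4    4
LCS length = dp[6][6] = 4

4


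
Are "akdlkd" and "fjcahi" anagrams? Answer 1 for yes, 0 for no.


Strings: "akdlkd", "fjcahi"
Sorted first:  addkkl
Sorted second: acfhij
Differ at position 1: 'd' vs 'c' => not anagrams

0


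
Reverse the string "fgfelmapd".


Input: fgfelmapd
Reading characters right to left:
  Position 8: 'd'
  Position 7: 'p'
  Position 6: 'a'
  Position 5: 'm'
  Position 4: 'l'
  Position 3: 'e'
  Position 2: 'f'
  Position 1: 'g'
  Position 0: 'f'
Reversed: dpamlefgf

dpamlefgf


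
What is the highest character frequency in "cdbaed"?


Input: cdbaed
Character counts:
  'a': 1
  'b': 1
  'c': 1
  'd': 2
  'e': 1
Maximum frequency: 2

2


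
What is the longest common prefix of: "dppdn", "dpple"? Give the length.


Words: dppdn, dpple
  Position 0: all 'd' => match
  Position 1: all 'p' => match
  Position 2: all 'p' => match
  Position 3: ('d', 'l') => mismatch, stop
LCP = "dpp" (length 3)

3


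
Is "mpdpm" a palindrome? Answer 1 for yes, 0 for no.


Input: mpdpm
Reversed: mpdpm
  Compare pos 0 ('m') with pos 4 ('m'): match
  Compare pos 1 ('p') with pos 3 ('p'): match
Result: palindrome

1


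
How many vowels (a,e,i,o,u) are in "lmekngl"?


Input: lmekngl
Checking each character:
  'l' at position 0: consonant
  'm' at position 1: consonant
  'e' at position 2: vowel (running total: 1)
  'k' at position 3: consonant
  'n' at position 4: consonant
  'g' at position 5: consonant
  'l' at position 6: consonant
Total vowels: 1

1


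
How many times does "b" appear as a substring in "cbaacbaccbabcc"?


Searching for "b" in "cbaacbaccbabcc"
Scanning each position:
  Position 0: "c" => no
  Position 1: "b" => MATCH
  Position 2: "a" => no
  Position 3: "a" => no
  Position 4: "c" => no
  Position 5: "b" => MATCH
  Position 6: "a" => no
  Position 7: "c" => no
  Position 8: "c" => no
  Position 9: "b" => MATCH
  Position 10: "a" => no
  Position 11: "b" => MATCH
  Position 12: "c" => no
  Position 13: "c" => no
Total occurrences: 4

4


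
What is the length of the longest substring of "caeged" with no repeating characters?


Input: "caeged"
Sliding window (track last position of each char):
  Position 0 ('c'): window [0,0] length 1 -- new best
  Position 1 ('a'): window [0,1] length 2 -- new best
  Position 2 ('e'): window [0,2] length 3 -- new best
  Position 3 ('g'): window [0,3] length 4 -- new best
  Position 4 ('e'): repeat (last at 2), move window start to 3
  Position 4 ('e'): window [3,4] length 2
  Position 5 ('d'): window [3,5] length 3
Longest substring with no repeats: "caeg" with length 4

4


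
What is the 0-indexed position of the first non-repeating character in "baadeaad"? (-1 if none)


Input: baadeaad
Character frequencies:
  'a': 4
  'b': 1
  'd': 2
  'e': 1
Scanning left to right for freq == 1:
  Position 0 ('b'): unique! => answer = 0

0


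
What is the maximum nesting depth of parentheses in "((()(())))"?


Input: "((()(())))"
Tracking depth:
  Position 0 '(': depth becomes 1
  Position 1 '(': depth becomes 2
  Position 2 '(': depth becomes 3
  Position 3 ')': depth becomes 2
  Position 4 '(': depth becomes 3
  Position 5 '(': depth becomes 4
  Position 6 ')': depth becomes 3
  Position 7 ')': depth becomes 2
  Position 8 ')': depth becomes 1
  Position 9 ')': depth becomes 0
Maximum depth reached: 4

4


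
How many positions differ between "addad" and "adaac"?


Comparing "addad" and "adaac" position by position:
  Position 0: 'a' vs 'a' => same
  Position 1: 'd' vs 'd' => same
  Position 2: 'd' vs 'a' => DIFFER
  Position 3: 'a' vs 'a' => same
  Position 4: 'd' vs 'c' => DIFFER
Positions that differ: 2

2


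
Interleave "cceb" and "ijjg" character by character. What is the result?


Interleaving "cceb" and "ijjg":
  Position 0: 'c' from first, 'i' from second => "ci"
  Position 1: 'c' from first, 'j' from second => "cj"
  Position 2: 'e' from first, 'j' from second => "ej"
  Position 3: 'b' from first, 'g' from second => "bg"
Result: cicjejbg

cicjejbg


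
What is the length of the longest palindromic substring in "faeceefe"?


Input: "faeceefe"
Checking substrings for palindromes:
  [2:5] "ece" (len 3) => palindrome
  [5:8] "efe" (len 3) => palindrome
  [4:6] "ee" (len 2) => palindrome
Longest palindromic substring: "ece" with length 3

3


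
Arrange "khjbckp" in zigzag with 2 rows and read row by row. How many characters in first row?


Zigzag "khjbckp" into 2 rows:
Placing characters:
  'k' => row 0
  'h' => row 1
  'j' => row 0
  'b' => row 1
  'c' => row 0
  'k' => row 1
  'p' => row 0
Rows:
  Row 0: "kjcp"
  Row 1: "hbk"
First row length: 4

4


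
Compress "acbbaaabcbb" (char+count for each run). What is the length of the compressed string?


Input: acbbaaabcbb
Runs:
  'a' x 1 => "a1"
  'c' x 1 => "c1"
  'b' x 2 => "b2"
  'a' x 3 => "a3"
  'b' x 1 => "b1"
  'c' x 1 => "c1"
  'b' x 2 => "b2"
Compressed: "a1c1b2a3b1c1b2"
Compressed length: 14

14


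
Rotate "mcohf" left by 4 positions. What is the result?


Input: "mcohf", rotate left by 4
First 4 characters: "mcoh"
Remaining characters: "f"
Concatenate remaining + first: "f" + "mcoh" = "fmcoh"

fmcoh


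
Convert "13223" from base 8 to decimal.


Input: "13223" in base 8
Positional expansion:
  Digit '1' (value 1) x 8^4 = 4096
  Digit '3' (value 3) x 8^3 = 1536
  Digit '2' (value 2) x 8^2 = 128
  Digit '2' (value 2) x 8^1 = 16
  Digit '3' (value 3) x 8^0 = 3
Sum = 5779

5779


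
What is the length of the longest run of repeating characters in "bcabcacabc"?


Input: "bcabcacabc"
Scanning for longest run:
  Position 1 ('c'): new char, reset run to 1
  Position 2 ('a'): new char, reset run to 1
  Position 3 ('b'): new char, reset run to 1
  Position 4 ('c'): new char, reset run to 1
  Position 5 ('a'): new char, reset run to 1
  Position 6 ('c'): new char, reset run to 1
  Position 7 ('a'): new char, reset run to 1
  Position 8 ('b'): new char, reset run to 1
  Position 9 ('c'): new char, reset run to 1
Longest run: 'b' with length 1

1


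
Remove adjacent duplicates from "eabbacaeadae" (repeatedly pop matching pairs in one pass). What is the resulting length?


Input: eabbacaeadae
Stack-based adjacent duplicate removal:
  Read 'e': push. Stack: e
  Read 'a': push. Stack: ea
  Read 'b': push. Stack: eab
  Read 'b': matches stack top 'b' => pop. Stack: ea
  Read 'a': matches stack top 'a' => pop. Stack: e
  Read 'c': push. Stack: ec
  Read 'a': push. Stack: eca
  Read 'e': push. Stack: ecae
  Read 'a': push. Stack: ecaea
  Read 'd': push. Stack: ecaead
  Read 'a': push. Stack: ecaeada
  Read 'e': push. Stack: ecaeadae
Final stack: "ecaeadae" (length 8)

8


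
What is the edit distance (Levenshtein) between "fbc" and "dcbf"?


Computing edit distance: "fbc" -> "dcbf"
DP table:
           d    c    b    f
      0    1    2    3    4
  f   1    1    2    3    3
  b   2    2    2    2    3
  c   3    3    2    3    3
Edit distance = dp[3][4] = 3

3


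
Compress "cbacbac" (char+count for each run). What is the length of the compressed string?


Input: cbacbac
Runs:
  'c' x 1 => "c1"
  'b' x 1 => "b1"
  'a' x 1 => "a1"
  'c' x 1 => "c1"
  'b' x 1 => "b1"
  'a' x 1 => "a1"
  'c' x 1 => "c1"
Compressed: "c1b1a1c1b1a1c1"
Compressed length: 14

14


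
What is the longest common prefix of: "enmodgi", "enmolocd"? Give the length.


Words: enmodgi, enmolocd
  Position 0: all 'e' => match
  Position 1: all 'n' => match
  Position 2: all 'm' => match
  Position 3: all 'o' => match
  Position 4: ('d', 'l') => mismatch, stop
LCP = "enmo" (length 4)

4


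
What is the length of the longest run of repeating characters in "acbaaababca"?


Input: "acbaaababca"
Scanning for longest run:
  Position 1 ('c'): new char, reset run to 1
  Position 2 ('b'): new char, reset run to 1
  Position 3 ('a'): new char, reset run to 1
  Position 4 ('a'): continues run of 'a', length=2
  Position 5 ('a'): continues run of 'a', length=3
  Position 6 ('b'): new char, reset run to 1
  Position 7 ('a'): new char, reset run to 1
  Position 8 ('b'): new char, reset run to 1
  Position 9 ('c'): new char, reset run to 1
  Position 10 ('a'): new char, reset run to 1
Longest run: 'a' with length 3

3


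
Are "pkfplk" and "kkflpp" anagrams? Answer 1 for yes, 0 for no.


Strings: "pkfplk", "kkflpp"
Sorted first:  fkklpp
Sorted second: fkklpp
Sorted forms match => anagrams

1


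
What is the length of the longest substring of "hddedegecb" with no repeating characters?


Input: "hddedegecb"
Sliding window (track last position of each char):
  Position 0 ('h'): window [0,0] length 1 -- new best
  Position 1 ('d'): window [0,1] length 2 -- new best
  Position 2 ('d'): repeat (last at 1), move window start to 2
  Position 2 ('d'): window [2,2] length 1
  Position 3 ('e'): window [2,3] length 2
  Position 4 ('d'): repeat (last at 2), move window start to 3
  Position 4 ('d'): window [3,4] length 2
  Position 5 ('e'): repeat (last at 3), move window start to 4
  Position 5 ('e'): window [4,5] length 2
  Position 6 ('g'): window [4,6] length 3 -- new best
  Position 7 ('e'): repeat (last at 5), move window start to 6
  Position 7 ('e'): window [6,7] length 2
  Position 8 ('c'): window [6,8] length 3
  Position 9 ('b'): window [6,9] length 4 -- new best
Longest substring with no repeats: "gecb" with length 4

4


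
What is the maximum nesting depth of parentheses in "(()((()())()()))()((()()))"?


Input: "(()((()())()()))()((()()))"
Tracking depth:
  Position 0 '(': depth becomes 1
  Position 1 '(': depth becomes 2
  Position 2 ')': depth becomes 1
  Position 3 '(': depth becomes 2
  Position 4 '(': depth becomes 3
  Position 5 '(': depth becomes 4
  Position 6 ')': depth becomes 3
  Position 7 '(': depth becomes 4
  Position 8 ')': depth becomes 3
  Position 9 ')': depth becomes 2
  Position 10 '(': depth becomes 3
  Position 11 ')': depth becomes 2
  Position 12 '(': depth becomes 3
  Position 13 ')': depth becomes 2
  Position 14 ')': depth becomes 1
  Position 15 ')': depth becomes 0
  Position 16 '(': depth becomes 1
  Position 17 ')': depth becomes 0
  Position 18 '(': depth becomes 1
  Position 19 '(': depth becomes 2
  Position 20 '(': depth becomes 3
  Position 21 ')': depth becomes 2
  Position 22 '(': depth becomes 3
  Position 23 ')': depth becomes 2
  Position 24 ')': depth becomes 1
  Position 25 ')': depth becomes 0
Maximum depth reached: 4

4


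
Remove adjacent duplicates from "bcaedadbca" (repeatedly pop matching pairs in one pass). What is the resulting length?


Input: bcaedadbca
Stack-based adjacent duplicate removal:
  Read 'b': push. Stack: b
  Read 'c': push. Stack: bc
  Read 'a': push. Stack: bca
  Read 'e': push. Stack: bcae
  Read 'd': push. Stack: bcaed
  Read 'a': push. Stack: bcaeda
  Read 'd': push. Stack: bcaedad
  Read 'b': push. Stack: bcaedadb
  Read 'c': push. Stack: bcaedadbc
  Read 'a': push. Stack: bcaedadbca
Final stack: "bcaedadbca" (length 10)

10


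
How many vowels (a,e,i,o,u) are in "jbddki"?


Input: jbddki
Checking each character:
  'j' at position 0: consonant
  'b' at position 1: consonant
  'd' at position 2: consonant
  'd' at position 3: consonant
  'k' at position 4: consonant
  'i' at position 5: vowel (running total: 1)
Total vowels: 1

1


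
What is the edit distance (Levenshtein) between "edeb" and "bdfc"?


Computing edit distance: "edeb" -> "bdfc"
DP table:
           b    d    f    c
      0    1    2    3    4
  e   1    1    2    3    4
  d   2    2    1    2    3
  e   3    3    2    2    3
  b   4    3    3    3    3
Edit distance = dp[4][4] = 3

3
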